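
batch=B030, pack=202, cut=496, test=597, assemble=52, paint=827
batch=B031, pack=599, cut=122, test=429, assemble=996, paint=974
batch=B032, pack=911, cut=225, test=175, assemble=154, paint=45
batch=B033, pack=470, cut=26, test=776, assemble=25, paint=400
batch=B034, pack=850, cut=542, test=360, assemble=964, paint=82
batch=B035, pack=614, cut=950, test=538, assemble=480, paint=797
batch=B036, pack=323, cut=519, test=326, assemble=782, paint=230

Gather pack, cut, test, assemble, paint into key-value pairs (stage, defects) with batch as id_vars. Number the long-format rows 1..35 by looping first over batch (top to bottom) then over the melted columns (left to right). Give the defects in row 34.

35 rows total (7 × 5). Row 34: index ⌊(34-1)/5⌋ = 6 into batch → B036; (34-1) mod 5 = 3 into the melted columns → assemble.
So row 34 is (B036, assemble, 782); defects = 782.

782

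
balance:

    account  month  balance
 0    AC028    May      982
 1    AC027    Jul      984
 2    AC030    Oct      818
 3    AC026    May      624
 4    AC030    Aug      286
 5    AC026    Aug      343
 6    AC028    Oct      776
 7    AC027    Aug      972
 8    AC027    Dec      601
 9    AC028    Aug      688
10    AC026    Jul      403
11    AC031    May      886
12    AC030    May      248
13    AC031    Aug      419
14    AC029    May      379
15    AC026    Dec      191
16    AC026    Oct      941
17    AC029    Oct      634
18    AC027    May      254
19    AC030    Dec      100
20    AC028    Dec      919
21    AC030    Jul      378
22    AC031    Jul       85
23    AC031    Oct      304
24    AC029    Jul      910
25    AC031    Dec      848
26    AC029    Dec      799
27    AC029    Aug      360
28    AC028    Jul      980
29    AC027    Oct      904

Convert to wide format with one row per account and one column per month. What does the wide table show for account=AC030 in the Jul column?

Wide layout: rows indexed by account, columns are the 5 distinct month values (May, Jul, Oct, Aug, Dec).
Cell (account=AC030, month=Jul) draws from the long row where account=AC030 and month=Jul, which has balance=378.

378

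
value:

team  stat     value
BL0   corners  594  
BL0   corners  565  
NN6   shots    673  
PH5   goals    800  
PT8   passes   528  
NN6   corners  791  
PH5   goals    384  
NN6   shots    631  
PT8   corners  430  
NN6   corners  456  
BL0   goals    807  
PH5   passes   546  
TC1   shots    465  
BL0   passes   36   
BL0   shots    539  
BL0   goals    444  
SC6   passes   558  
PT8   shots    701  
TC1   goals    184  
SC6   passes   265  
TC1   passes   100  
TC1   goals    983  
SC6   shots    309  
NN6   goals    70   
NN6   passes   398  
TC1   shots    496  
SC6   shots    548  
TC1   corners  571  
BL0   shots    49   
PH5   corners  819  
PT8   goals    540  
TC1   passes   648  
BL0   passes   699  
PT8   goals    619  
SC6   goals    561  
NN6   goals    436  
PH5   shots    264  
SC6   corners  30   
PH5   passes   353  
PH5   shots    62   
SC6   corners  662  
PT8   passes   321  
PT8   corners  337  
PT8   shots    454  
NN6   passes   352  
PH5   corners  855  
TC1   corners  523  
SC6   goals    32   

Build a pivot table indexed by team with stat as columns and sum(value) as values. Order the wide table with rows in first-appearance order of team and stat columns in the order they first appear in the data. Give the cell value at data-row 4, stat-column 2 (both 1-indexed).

With rows in first-appearance order of team, row 4 is team=PT8. stat columns in first-appearance order: corners, shots, goals, passes; column 2 is shots.
Long rows with team=PT8, stat=shots: 701 + 454 = 1155.

1155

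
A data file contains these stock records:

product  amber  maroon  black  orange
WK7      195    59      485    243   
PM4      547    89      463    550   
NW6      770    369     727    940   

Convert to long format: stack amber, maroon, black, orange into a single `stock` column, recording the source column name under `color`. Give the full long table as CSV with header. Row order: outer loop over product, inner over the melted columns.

product,color,stock
WK7,amber,195
WK7,maroon,59
WK7,black,485
WK7,orange,243
PM4,amber,547
PM4,maroon,89
PM4,black,463
PM4,orange,550
NW6,amber,770
NW6,maroon,369
NW6,black,727
NW6,orange,940

Each (product, column) pair becomes one row: 3 × 4 = 12 rows.
For example, (WK7, amber) → stock=195.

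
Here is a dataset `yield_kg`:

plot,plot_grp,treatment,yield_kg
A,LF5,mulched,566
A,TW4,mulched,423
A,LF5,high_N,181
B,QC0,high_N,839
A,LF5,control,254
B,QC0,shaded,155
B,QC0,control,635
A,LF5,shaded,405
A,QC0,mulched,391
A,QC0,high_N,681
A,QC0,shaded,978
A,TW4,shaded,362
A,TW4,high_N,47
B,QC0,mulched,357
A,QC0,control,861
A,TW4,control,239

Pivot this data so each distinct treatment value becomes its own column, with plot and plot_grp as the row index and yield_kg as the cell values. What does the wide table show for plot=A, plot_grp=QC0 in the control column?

Wide layout: rows indexed by plot and plot_grp, columns are the 4 distinct treatment values (mulched, high_N, control, shaded).
Cell (plot=A, plot_grp=QC0, treatment=control) draws from the long row where plot=A, plot_grp=QC0 and treatment=control, which has yield_kg=861.

861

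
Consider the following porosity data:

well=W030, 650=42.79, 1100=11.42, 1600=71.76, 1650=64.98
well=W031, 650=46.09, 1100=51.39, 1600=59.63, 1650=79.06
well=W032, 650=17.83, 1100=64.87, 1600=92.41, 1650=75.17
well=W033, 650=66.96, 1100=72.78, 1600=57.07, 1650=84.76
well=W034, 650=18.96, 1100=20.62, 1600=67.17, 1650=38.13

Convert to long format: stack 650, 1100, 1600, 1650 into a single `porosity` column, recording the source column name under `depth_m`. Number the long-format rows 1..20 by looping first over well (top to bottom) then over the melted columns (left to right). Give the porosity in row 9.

20 rows total (5 × 4). Row 9: index ⌊(9-1)/4⌋ = 2 into well → W032; (9-1) mod 4 = 0 into the melted columns → 650.
So row 9 is (W032, 650, 17.83); porosity = 17.83.

17.83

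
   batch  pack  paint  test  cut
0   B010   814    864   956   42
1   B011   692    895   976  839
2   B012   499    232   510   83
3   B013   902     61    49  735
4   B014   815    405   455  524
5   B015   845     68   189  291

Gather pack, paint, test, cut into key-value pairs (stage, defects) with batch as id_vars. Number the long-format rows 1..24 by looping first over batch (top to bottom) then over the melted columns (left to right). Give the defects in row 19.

24 rows total (6 × 4). Row 19: index ⌊(19-1)/4⌋ = 4 into batch → B014; (19-1) mod 4 = 2 into the melted columns → test.
So row 19 is (B014, test, 455); defects = 455.

455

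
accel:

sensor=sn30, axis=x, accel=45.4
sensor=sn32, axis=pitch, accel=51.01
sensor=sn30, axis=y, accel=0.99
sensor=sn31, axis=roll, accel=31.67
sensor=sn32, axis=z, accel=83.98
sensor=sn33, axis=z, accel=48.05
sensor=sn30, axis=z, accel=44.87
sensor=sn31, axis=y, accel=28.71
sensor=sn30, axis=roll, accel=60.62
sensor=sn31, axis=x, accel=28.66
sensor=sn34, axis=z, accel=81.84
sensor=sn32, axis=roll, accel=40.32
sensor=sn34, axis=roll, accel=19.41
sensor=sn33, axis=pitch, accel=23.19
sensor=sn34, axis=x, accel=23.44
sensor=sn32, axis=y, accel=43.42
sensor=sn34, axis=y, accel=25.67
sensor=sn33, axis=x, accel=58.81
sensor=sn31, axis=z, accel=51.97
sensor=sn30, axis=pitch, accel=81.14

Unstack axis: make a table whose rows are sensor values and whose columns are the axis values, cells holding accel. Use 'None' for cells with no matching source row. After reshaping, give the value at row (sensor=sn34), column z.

The long row with sensor=sn34, axis=z has accel=81.84.

81.84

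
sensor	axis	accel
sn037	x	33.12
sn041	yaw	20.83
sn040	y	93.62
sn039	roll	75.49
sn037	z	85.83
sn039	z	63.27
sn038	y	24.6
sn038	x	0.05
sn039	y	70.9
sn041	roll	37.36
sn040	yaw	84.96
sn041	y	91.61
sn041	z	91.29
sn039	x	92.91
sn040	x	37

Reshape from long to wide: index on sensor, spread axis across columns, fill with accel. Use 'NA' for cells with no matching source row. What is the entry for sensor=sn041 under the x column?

No long-format row has sensor=sn041 and axis=x, so the cell is NA.

NA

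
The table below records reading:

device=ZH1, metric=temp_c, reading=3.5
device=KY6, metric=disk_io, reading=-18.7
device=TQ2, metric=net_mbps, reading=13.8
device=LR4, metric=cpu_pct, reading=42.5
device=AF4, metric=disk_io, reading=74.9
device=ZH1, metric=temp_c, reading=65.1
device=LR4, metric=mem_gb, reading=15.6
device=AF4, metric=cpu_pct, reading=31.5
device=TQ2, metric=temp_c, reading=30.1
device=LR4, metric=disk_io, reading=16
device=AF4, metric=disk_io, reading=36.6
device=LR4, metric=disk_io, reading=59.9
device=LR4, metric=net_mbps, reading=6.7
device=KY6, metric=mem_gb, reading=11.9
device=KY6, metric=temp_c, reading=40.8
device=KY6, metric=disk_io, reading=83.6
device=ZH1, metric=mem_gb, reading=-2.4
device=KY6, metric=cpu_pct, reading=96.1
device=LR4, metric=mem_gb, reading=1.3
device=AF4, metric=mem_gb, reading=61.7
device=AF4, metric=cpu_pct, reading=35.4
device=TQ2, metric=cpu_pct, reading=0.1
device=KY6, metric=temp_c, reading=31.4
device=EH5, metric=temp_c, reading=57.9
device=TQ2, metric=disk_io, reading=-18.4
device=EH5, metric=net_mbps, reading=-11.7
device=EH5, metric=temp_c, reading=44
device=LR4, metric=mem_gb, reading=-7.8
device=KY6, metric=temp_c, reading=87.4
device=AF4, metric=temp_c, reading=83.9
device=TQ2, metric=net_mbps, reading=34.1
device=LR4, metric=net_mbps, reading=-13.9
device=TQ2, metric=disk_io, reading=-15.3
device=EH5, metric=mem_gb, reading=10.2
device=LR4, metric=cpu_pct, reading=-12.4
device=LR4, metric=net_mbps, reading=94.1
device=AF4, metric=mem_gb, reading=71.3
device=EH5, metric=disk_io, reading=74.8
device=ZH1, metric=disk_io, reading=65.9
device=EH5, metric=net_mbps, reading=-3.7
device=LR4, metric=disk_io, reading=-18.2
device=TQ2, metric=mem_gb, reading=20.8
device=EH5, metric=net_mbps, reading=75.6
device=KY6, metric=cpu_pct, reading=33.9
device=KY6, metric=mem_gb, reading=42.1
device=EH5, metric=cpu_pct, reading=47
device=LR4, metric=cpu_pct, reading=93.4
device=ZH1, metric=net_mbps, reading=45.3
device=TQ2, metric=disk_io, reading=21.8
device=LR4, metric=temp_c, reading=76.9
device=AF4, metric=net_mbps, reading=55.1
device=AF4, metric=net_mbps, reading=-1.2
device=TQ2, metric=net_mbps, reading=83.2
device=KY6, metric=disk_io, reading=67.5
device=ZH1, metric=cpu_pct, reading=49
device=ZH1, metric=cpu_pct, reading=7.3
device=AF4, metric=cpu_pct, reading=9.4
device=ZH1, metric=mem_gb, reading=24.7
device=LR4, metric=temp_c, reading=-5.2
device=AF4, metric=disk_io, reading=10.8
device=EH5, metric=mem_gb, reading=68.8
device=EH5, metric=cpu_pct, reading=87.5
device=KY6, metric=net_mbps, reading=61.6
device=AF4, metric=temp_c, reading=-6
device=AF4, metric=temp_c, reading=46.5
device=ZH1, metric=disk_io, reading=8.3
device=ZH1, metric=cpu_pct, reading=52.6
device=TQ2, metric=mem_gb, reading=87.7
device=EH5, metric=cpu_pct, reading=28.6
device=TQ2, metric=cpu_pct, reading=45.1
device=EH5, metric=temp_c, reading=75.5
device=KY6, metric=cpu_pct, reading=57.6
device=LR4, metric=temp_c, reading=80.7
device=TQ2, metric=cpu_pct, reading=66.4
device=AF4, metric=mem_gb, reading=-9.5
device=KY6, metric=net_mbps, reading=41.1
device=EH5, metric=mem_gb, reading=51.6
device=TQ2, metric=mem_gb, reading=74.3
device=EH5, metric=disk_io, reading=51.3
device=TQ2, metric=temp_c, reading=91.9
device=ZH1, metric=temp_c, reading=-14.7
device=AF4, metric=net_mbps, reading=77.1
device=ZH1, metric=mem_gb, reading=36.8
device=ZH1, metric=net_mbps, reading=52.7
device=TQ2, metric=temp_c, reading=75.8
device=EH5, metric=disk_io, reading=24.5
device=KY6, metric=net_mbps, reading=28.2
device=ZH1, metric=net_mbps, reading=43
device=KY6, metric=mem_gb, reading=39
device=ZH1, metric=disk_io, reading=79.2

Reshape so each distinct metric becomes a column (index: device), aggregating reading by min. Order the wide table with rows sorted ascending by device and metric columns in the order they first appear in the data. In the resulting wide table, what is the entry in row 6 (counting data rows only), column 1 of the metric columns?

-14.7

With rows sorted ascending by device, row 6 is device=ZH1. metric columns in first-appearance order: temp_c, disk_io, net_mbps, cpu_pct, mem_gb; column 1 is temp_c.
Long rows with device=ZH1, metric=temp_c: min(3.5, 65.1, -14.7) = -14.7.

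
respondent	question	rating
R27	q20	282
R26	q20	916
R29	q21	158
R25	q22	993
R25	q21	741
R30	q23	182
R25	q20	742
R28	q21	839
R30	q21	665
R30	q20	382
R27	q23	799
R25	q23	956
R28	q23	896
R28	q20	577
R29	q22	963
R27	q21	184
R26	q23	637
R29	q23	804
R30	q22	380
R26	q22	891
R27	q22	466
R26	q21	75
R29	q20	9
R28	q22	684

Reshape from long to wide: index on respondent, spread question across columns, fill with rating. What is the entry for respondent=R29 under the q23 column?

804

Wide layout: rows indexed by respondent, columns are the 4 distinct question values (q20, q21, q22, q23).
Cell (respondent=R29, question=q23) draws from the long row where respondent=R29 and question=q23, which has rating=804.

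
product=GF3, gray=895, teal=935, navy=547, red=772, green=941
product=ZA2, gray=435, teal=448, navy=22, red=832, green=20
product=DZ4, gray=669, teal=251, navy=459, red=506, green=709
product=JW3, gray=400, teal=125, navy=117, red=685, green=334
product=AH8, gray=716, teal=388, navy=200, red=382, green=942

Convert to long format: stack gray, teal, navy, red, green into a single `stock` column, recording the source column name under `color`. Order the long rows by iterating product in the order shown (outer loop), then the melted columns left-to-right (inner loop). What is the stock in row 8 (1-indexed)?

25 rows total (5 × 5). Row 8: index ⌊(8-1)/5⌋ = 1 into product → ZA2; (8-1) mod 5 = 2 into the melted columns → navy.
So row 8 is (ZA2, navy, 22); stock = 22.

22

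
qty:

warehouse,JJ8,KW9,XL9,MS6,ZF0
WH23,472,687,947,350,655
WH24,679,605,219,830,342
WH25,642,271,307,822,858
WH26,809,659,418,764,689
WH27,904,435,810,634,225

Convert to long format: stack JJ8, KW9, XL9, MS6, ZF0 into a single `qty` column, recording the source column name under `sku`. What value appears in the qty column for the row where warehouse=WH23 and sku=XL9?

Unpivoting turns each (warehouse, wide-column) pair into one long row.
The wide cell at row WH23, column XL9 holds 947, so the long row (WH23, XL9) has qty=947.

947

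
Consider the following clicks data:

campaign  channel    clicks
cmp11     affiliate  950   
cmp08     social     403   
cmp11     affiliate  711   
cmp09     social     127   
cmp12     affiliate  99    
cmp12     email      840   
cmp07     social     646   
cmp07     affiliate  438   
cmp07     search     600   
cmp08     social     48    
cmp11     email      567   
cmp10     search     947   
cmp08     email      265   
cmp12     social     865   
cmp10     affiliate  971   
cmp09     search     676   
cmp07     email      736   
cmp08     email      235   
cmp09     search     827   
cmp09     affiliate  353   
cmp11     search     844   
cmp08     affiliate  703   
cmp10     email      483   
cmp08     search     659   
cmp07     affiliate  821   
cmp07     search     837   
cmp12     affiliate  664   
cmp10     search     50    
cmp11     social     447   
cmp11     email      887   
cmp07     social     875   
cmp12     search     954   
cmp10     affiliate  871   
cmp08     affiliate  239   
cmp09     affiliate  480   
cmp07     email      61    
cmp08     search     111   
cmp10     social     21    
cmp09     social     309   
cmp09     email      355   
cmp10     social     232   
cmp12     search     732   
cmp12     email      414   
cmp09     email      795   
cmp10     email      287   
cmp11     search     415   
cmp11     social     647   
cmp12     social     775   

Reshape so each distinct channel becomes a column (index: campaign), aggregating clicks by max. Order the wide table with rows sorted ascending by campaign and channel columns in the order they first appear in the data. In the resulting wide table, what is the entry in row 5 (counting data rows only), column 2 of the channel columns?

647

With rows sorted ascending by campaign, row 5 is campaign=cmp11. channel columns in first-appearance order: affiliate, social, email, search; column 2 is social.
Long rows with campaign=cmp11, channel=social: max(447, 647) = 647.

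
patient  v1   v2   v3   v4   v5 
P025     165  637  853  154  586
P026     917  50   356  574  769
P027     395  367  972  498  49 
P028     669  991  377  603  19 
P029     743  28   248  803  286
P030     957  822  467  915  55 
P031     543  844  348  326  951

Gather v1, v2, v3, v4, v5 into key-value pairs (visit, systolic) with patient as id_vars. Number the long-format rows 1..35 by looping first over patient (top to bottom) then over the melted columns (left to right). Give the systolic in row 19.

35 rows total (7 × 5). Row 19: index ⌊(19-1)/5⌋ = 3 into patient → P028; (19-1) mod 5 = 3 into the melted columns → v4.
So row 19 is (P028, v4, 603); systolic = 603.

603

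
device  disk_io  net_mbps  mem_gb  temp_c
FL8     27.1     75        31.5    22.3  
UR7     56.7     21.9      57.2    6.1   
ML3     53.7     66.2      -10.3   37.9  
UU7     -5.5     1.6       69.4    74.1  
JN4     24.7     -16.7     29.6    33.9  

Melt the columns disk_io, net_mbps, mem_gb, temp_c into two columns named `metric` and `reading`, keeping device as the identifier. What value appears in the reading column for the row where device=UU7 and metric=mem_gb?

69.4

Unpivoting turns each (device, wide-column) pair into one long row.
The wide cell at row UU7, column mem_gb holds 69.4, so the long row (UU7, mem_gb) has reading=69.4.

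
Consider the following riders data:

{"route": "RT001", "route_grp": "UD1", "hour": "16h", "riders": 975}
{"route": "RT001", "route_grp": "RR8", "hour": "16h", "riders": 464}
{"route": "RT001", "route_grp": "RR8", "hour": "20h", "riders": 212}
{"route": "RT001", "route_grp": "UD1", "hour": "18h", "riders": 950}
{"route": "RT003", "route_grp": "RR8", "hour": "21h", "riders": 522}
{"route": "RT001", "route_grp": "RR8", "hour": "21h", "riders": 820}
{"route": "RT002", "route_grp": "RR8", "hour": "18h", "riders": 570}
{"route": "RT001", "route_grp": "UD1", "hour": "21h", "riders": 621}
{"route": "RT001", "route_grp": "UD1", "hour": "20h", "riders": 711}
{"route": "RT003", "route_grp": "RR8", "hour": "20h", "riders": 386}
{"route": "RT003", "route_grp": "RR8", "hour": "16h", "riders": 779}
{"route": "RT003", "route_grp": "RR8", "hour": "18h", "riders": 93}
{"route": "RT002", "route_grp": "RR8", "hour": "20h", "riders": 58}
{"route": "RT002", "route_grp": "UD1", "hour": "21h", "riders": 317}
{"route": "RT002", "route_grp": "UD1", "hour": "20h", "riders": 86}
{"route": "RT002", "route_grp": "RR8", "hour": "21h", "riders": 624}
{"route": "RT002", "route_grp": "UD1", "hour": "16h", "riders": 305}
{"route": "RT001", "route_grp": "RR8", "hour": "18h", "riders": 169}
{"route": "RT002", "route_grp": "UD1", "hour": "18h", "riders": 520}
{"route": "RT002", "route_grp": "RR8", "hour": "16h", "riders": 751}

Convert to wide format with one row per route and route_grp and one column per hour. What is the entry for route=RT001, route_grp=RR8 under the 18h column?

169

Wide layout: rows indexed by route and route_grp, columns are the 4 distinct hour values (16h, 20h, 18h, 21h).
Cell (route=RT001, route_grp=RR8, hour=18h) draws from the long row where route=RT001, route_grp=RR8 and hour=18h, which has riders=169.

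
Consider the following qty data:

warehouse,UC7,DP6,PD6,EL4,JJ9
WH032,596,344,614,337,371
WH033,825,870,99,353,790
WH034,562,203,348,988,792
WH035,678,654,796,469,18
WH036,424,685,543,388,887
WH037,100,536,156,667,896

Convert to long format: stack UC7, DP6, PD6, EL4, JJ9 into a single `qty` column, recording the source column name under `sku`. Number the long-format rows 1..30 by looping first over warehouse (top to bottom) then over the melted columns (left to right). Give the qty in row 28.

30 rows total (6 × 5). Row 28: index ⌊(28-1)/5⌋ = 5 into warehouse → WH037; (28-1) mod 5 = 2 into the melted columns → PD6.
So row 28 is (WH037, PD6, 156); qty = 156.

156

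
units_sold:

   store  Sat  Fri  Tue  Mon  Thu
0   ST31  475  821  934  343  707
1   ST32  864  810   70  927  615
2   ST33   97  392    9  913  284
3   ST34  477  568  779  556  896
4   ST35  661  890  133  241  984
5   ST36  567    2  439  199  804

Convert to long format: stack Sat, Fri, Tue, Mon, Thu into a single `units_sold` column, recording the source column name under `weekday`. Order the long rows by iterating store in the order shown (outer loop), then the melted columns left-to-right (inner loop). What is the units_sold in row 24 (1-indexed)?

30 rows total (6 × 5). Row 24: index ⌊(24-1)/5⌋ = 4 into store → ST35; (24-1) mod 5 = 3 into the melted columns → Mon.
So row 24 is (ST35, Mon, 241); units_sold = 241.

241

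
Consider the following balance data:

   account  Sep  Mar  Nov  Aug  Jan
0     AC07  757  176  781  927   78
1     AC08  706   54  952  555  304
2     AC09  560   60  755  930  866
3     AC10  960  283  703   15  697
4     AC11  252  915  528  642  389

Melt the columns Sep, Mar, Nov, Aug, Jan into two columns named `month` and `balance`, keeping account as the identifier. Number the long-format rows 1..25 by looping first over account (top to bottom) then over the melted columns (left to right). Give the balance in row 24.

25 rows total (5 × 5). Row 24: index ⌊(24-1)/5⌋ = 4 into account → AC11; (24-1) mod 5 = 3 into the melted columns → Aug.
So row 24 is (AC11, Aug, 642); balance = 642.

642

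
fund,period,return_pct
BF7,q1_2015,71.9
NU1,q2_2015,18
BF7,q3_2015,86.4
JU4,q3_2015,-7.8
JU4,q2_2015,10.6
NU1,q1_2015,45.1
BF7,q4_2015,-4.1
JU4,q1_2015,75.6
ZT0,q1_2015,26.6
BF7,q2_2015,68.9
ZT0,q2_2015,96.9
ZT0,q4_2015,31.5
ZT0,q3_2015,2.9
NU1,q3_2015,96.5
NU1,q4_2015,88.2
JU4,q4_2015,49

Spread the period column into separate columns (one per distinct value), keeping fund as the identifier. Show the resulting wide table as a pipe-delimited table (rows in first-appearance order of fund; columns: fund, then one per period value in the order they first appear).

| fund | q1_2015 | q2_2015 | q3_2015 | q4_2015 |
| BF7 | 71.9 | 68.9 | 86.4 | -4.1 |
| NU1 | 45.1 | 18 | 96.5 | 88.2 |
| JU4 | 75.6 | 10.6 | -7.8 | 49 |
| ZT0 | 26.6 | 96.9 | 2.9 | 31.5 |

Columns: fund plus the 4 distinct period values (q1_2015, q2_2015, q3_2015, q4_2015).
For example, row BF7 column q1_2015 takes return_pct=71.9 from the long row (BF7, q1_2015).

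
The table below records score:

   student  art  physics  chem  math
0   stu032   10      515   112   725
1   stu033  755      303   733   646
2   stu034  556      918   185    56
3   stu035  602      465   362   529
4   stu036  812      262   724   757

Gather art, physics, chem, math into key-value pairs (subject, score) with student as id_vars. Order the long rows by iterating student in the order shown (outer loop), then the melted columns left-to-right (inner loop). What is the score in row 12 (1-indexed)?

56

20 rows total (5 × 4). Row 12: index ⌊(12-1)/4⌋ = 2 into student → stu034; (12-1) mod 4 = 3 into the melted columns → math.
So row 12 is (stu034, math, 56); score = 56.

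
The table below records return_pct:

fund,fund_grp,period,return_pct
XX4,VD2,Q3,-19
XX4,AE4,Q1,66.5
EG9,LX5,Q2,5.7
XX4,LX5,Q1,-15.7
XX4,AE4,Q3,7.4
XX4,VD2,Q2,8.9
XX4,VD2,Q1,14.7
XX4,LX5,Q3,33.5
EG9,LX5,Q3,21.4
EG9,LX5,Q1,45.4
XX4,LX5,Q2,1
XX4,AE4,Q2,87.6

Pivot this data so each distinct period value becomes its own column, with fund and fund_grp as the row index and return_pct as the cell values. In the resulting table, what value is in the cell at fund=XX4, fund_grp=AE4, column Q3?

7.4

Wide layout: rows indexed by fund and fund_grp, columns are the 3 distinct period values (Q3, Q1, Q2).
Cell (fund=XX4, fund_grp=AE4, period=Q3) draws from the long row where fund=XX4, fund_grp=AE4 and period=Q3, which has return_pct=7.4.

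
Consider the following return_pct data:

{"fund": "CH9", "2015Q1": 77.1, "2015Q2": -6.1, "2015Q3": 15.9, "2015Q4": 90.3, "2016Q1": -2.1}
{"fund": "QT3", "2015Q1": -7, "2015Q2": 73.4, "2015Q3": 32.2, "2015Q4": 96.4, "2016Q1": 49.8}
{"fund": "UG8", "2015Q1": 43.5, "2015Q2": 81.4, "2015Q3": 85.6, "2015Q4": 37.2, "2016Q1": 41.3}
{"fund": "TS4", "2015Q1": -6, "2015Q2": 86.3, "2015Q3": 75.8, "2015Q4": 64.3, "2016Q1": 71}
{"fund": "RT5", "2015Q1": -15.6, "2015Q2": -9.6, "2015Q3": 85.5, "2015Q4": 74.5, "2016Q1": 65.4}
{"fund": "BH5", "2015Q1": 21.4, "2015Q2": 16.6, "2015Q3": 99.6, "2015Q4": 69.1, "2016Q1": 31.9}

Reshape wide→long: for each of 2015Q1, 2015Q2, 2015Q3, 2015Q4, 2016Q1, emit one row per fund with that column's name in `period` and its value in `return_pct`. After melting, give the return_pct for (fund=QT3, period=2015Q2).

73.4

Unpivoting turns each (fund, wide-column) pair into one long row.
The wide cell at row QT3, column 2015Q2 holds 73.4, so the long row (QT3, 2015Q2) has return_pct=73.4.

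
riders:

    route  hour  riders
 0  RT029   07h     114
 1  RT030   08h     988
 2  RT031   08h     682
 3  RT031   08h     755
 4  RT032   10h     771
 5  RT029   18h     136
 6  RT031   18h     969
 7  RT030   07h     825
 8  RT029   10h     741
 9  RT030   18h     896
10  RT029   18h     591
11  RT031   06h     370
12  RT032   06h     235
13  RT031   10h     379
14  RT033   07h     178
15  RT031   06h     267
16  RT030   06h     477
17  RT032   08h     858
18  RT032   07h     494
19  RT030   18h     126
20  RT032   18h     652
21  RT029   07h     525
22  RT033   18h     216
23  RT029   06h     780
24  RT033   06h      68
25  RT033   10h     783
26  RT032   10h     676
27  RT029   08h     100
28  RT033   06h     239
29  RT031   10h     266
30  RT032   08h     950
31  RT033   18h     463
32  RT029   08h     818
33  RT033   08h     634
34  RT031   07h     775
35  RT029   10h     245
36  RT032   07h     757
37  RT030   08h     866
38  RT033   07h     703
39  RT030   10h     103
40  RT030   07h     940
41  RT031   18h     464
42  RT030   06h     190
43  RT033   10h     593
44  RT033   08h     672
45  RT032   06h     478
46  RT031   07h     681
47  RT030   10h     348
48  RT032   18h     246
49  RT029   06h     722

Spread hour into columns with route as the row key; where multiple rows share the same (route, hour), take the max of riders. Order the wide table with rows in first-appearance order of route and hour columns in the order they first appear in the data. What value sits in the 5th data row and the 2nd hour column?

With rows in first-appearance order of route, row 5 is route=RT033. hour columns in first-appearance order: 07h, 08h, 10h, 18h, 06h; column 2 is 08h.
Long rows with route=RT033, hour=08h: max(634, 672) = 672.

672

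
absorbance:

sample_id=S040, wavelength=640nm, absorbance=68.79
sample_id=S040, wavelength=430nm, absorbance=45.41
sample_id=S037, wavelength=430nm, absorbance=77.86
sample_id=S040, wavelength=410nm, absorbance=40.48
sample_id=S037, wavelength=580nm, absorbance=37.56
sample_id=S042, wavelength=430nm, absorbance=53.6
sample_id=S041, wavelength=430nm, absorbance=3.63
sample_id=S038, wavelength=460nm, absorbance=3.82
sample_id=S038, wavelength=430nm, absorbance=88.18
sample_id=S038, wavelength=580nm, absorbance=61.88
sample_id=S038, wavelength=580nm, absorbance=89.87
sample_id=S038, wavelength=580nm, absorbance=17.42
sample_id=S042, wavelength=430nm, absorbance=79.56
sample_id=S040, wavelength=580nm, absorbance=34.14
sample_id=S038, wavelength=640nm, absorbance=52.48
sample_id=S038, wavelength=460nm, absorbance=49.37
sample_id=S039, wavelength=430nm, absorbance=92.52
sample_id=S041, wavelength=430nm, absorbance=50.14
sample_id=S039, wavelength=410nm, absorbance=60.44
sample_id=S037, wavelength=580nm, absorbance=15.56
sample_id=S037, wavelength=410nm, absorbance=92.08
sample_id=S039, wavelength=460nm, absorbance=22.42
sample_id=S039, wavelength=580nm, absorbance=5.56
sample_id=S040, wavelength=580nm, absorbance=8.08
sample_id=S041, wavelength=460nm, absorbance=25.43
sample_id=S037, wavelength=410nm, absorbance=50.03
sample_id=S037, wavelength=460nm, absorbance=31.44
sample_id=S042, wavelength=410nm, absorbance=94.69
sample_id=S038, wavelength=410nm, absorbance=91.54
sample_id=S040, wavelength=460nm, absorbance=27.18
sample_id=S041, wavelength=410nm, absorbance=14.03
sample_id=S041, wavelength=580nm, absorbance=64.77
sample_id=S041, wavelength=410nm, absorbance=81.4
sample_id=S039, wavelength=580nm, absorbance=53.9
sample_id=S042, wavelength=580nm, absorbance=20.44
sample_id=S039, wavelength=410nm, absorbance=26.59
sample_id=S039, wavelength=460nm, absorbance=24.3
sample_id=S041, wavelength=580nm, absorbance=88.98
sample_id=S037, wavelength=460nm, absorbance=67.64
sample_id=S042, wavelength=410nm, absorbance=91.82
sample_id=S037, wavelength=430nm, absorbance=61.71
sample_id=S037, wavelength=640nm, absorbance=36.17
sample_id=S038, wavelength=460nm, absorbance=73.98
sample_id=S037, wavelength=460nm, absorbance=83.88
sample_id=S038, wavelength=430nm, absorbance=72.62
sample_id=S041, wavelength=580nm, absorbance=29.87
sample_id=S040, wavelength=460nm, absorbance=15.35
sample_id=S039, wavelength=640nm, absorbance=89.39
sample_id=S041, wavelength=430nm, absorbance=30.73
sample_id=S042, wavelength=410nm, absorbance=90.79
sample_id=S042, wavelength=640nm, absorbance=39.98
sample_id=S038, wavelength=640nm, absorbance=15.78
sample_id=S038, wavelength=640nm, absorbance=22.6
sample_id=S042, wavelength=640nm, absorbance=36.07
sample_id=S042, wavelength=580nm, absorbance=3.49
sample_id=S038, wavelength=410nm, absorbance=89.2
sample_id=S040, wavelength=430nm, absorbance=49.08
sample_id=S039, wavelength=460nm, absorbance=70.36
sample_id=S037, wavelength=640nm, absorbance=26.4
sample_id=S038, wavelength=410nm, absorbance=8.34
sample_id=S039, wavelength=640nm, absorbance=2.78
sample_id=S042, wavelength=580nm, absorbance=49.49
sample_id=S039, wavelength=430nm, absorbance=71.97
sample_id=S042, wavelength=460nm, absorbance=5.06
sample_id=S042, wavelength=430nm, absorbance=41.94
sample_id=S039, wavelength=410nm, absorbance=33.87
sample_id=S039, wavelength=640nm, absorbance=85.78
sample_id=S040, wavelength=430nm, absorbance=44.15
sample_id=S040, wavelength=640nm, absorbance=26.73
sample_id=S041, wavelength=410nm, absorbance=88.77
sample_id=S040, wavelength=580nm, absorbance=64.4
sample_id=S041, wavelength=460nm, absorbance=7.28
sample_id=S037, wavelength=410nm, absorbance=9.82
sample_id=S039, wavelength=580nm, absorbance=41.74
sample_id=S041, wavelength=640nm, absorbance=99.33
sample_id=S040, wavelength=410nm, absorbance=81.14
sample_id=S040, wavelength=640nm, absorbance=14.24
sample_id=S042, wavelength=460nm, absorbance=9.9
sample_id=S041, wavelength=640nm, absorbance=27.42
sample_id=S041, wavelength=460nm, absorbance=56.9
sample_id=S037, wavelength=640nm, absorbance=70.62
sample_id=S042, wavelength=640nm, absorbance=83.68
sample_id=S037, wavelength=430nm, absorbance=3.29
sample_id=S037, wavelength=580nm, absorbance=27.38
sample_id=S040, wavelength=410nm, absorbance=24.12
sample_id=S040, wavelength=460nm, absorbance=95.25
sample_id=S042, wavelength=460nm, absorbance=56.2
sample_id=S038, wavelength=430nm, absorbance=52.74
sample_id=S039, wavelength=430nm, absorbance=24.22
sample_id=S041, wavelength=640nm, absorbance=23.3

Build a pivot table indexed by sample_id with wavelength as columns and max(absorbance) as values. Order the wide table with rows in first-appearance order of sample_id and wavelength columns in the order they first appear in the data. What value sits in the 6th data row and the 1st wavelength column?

With rows in first-appearance order of sample_id, row 6 is sample_id=S039. wavelength columns in first-appearance order: 640nm, 430nm, 410nm, 580nm, 460nm; column 1 is 640nm.
Long rows with sample_id=S039, wavelength=640nm: max(89.39, 2.78, 85.78) = 89.39.

89.39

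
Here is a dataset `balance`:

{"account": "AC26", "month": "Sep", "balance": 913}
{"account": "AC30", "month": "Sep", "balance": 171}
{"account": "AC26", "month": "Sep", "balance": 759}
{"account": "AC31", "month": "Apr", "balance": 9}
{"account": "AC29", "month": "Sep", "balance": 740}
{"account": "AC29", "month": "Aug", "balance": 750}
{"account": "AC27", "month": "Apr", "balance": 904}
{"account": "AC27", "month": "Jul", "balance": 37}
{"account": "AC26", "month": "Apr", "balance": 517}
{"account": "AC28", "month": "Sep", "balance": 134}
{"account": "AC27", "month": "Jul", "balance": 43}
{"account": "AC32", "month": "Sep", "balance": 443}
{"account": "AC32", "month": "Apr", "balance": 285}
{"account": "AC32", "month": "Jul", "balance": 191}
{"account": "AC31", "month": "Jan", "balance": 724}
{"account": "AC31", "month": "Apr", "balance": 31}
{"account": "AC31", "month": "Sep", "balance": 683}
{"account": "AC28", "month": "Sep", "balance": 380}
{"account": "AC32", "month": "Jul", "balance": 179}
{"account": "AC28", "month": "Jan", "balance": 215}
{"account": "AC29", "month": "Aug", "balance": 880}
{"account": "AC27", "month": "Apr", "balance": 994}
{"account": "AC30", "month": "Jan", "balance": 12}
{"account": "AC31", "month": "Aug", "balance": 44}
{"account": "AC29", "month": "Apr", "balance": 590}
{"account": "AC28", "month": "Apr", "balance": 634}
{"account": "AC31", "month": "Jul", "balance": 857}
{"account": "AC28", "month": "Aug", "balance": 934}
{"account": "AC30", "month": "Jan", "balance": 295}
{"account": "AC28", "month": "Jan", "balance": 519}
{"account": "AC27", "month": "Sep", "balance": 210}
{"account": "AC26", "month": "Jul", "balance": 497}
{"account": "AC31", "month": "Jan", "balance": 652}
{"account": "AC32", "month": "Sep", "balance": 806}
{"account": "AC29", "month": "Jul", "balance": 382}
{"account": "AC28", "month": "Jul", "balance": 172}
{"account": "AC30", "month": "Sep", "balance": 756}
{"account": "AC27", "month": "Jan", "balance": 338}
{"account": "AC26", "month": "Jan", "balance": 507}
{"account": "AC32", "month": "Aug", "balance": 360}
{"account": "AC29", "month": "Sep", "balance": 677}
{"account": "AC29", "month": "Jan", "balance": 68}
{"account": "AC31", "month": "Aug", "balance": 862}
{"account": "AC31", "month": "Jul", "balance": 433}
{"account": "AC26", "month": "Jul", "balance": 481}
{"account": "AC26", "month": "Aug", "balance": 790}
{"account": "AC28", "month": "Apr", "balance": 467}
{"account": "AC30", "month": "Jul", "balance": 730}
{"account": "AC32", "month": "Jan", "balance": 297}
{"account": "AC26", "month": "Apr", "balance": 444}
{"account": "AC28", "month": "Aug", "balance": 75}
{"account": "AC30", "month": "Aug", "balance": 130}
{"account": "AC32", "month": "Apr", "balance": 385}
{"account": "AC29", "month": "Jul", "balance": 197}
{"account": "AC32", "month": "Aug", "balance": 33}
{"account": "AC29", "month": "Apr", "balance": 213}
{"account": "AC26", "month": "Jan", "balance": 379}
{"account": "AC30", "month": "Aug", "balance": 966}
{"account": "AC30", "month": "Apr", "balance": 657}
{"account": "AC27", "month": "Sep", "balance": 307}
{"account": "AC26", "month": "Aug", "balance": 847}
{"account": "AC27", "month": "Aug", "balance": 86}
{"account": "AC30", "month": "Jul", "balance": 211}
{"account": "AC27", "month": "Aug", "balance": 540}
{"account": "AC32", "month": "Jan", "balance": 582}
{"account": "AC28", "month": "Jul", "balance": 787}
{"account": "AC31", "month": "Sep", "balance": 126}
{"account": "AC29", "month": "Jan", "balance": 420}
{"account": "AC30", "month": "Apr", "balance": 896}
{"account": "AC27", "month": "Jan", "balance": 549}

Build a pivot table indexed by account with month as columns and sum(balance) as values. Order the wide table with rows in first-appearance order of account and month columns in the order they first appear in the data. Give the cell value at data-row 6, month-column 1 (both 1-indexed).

With rows in first-appearance order of account, row 6 is account=AC28. month columns in first-appearance order: Sep, Apr, Aug, Jul, Jan; column 1 is Sep.
Long rows with account=AC28, month=Sep: 134 + 380 = 514.

514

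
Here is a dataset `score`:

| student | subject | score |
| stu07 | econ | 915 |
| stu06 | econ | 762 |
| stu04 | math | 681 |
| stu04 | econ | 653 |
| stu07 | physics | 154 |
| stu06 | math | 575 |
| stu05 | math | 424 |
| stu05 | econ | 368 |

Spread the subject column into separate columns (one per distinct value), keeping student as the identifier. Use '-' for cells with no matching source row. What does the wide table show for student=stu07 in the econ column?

The long row with student=stu07, subject=econ has score=915.

915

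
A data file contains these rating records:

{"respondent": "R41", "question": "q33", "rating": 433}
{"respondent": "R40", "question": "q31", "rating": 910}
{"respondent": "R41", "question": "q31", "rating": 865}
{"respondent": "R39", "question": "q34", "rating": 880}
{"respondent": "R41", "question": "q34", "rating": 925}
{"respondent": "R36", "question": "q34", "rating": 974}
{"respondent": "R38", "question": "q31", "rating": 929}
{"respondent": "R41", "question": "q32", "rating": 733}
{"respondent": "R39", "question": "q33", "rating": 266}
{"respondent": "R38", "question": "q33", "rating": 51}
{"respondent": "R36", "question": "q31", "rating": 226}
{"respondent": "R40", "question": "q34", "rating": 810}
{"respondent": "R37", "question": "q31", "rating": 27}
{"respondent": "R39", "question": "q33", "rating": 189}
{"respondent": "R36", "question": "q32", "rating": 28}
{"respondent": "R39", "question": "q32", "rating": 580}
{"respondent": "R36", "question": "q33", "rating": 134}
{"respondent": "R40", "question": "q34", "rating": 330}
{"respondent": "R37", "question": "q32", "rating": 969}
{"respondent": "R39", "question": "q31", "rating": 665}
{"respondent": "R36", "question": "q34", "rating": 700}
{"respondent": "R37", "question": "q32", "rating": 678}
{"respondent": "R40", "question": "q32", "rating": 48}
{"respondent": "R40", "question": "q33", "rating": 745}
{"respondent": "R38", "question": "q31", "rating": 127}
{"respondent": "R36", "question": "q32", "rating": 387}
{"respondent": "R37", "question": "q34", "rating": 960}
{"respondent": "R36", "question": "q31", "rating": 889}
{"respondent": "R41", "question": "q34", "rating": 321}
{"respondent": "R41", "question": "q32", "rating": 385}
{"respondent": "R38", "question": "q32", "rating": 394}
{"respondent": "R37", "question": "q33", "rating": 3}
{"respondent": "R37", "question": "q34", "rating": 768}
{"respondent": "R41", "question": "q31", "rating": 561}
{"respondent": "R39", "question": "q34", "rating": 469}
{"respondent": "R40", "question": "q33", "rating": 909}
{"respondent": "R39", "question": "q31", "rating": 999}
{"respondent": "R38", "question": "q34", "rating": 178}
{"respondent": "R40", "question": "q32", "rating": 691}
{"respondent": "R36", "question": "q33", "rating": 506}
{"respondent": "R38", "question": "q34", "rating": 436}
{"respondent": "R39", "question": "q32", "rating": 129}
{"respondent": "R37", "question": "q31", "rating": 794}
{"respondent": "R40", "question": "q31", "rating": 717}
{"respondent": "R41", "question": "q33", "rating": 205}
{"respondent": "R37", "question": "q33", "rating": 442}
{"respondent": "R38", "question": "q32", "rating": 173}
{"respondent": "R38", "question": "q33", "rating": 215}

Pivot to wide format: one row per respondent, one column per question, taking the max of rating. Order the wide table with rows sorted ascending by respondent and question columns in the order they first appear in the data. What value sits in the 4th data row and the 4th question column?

With rows sorted ascending by respondent, row 4 is respondent=R39. question columns in first-appearance order: q33, q31, q34, q32; column 4 is q32.
Long rows with respondent=R39, question=q32: max(580, 129) = 580.

580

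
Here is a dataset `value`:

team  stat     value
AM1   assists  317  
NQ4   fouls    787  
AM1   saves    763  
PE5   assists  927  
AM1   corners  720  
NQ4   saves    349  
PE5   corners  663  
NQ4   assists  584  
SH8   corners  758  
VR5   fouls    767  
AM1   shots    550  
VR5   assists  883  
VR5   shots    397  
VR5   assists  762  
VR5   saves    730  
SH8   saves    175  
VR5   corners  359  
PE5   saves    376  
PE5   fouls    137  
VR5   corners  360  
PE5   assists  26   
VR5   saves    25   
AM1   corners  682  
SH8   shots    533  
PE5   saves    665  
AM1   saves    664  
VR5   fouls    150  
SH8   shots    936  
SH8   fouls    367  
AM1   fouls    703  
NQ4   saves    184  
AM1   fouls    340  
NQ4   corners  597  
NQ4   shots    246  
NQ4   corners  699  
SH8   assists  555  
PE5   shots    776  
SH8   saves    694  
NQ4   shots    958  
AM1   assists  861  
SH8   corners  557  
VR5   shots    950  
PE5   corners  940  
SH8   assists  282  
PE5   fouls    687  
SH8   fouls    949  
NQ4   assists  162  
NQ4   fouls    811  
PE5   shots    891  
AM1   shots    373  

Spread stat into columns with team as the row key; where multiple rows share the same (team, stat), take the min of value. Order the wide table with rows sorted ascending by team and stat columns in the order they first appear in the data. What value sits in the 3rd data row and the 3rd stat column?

With rows sorted ascending by team, row 3 is team=PE5. stat columns in first-appearance order: assists, fouls, saves, corners, shots; column 3 is saves.
Long rows with team=PE5, stat=saves: min(376, 665) = 376.

376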